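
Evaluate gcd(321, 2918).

gcd(2918, 321) = 1  (2918 = 9×321 + 29, 321 = 11×29 + 2, 29 = 14×2 + 1, 2 = 2×1).

1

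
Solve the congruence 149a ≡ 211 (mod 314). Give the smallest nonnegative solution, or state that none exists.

gcd(314, 149) = 1  (314 = 2·149 + 16, 149 = 9·16 + 5, 16 = 3·5 + 1, 5 = 5·1).
1 divides 211, so solutions exist.
Back-substituting, 149·(-59) + 314·(28) = 1.
So 149·(-59) ≡ 1 (mod 314); multiply by 211: a ≡ -12449 (mod 314).
Smallest nonnegative: a = -12449 mod 314 = 111.

111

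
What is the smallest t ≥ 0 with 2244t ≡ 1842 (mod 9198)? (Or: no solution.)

gcd(9198, 2244):
  9198 = 4*2244 + 222
  2244 = 10*222 + 24
  222 = 9*24 + 6
  24 = 4*6
so gcd(9198, 2244) = 6.
6 divides 1842, so solutions exist.
Back-substitute for Bézout coefficients:
  6 = 222 - 9*24
  ... = 2244*(-373) + 9198*(91)
So 2244*(-373) ≡ 6 (mod 9198); multiply by 307: t ≡ -114511 (mod 1533).
Smallest nonnegative: t = -114511 mod 1533 = 464.

464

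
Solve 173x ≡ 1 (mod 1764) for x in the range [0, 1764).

gcd(1764, 173) = 1  (1764 = 10*173 + 34, 173 = 5*34 + 3, 34 = 11*3 + 1, 3 = 3*1).
Back-substituting, 173*(-571) + 1764*(56) = 1.
So 173*-571 ≡ 1 (mod 1764), and -571 mod 1764 = 1193.

1193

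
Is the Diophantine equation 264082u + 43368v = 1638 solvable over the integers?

gcd(264082, 43368) = 26  (264082 = 6×43368 + 3874, 43368 = 11×3874 + 754, 3874 = 5×754 + 104, 754 = 7×104 + 26, 104 = 4×26).
26 divides 1638, so integer solutions exist.

yes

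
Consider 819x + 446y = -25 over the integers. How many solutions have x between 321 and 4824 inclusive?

10

gcd(819, 446):
  819 = 1·446 + 373
  446 = 1·373 + 73
  373 = 5·73 + 8
  73 = 9·8 + 1
  8 = 8·1
so gcd(819, 446) = 1.
Back-substitute for Bézout coefficients:
  1 = 73 - 9·8
  ... = 819·(-55) + 446·(101)
Scale by -25: particular solution (1375, -2525); reduce x mod 446: (37, -68).
General solution: x = 37 + 446t, y = -68 - 819t for integer t.
321 ≤ 37 + 446t ≤ 4824 gives t ∈ [1, 10], which is 10 values.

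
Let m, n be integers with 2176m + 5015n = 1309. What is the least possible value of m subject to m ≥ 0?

49

gcd(5015, 2176) = 17  (5015 = 2·2176 + 663, 2176 = 3·663 + 187, 663 = 3·187 + 102, 187 = 1·102 + 85, 102 = 1·85 + 17, 85 = 5·17).
17 divides 1309, so solutions exist.
Back-substituting, 2176·(-53) + 5015·(23) = 17.
Scale by 1309/17 = 77: (m₀, n₀) = (-4081, 1771).
General solution: m = -4081 + 295t, n = 1771 - 128t for integer t.
m ≥ 0: smallest is -4081 mod 295 = 49 (at t = 14), with n = -21.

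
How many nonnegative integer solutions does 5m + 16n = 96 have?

2

gcd(16, 5) = 1  (16 = 3×5 + 1, 5 = 5×1).
Back-substituting, 5×(-3) + 16×(1) = 1.
Scale by 96: one solution is (-288, 96). Reduce m mod 16: (0, 6).
General: m = 0 + 16t, n = 6 - 5t.
m ≥ 0 ⇒ t ≥ 0; n ≥ 0 ⇒ t ≤ 1. So t ∈ [0, 1]: 2 solutions.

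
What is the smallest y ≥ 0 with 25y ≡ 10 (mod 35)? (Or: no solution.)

gcd(35, 25) = 5.
5 divides 10, so solutions exist.
By Bézout, 25·(3) + 35·(-2) = 5.
So 25·(3) ≡ 5 (mod 35); multiply by 2: y ≡ 6 (mod 7).
Smallest nonnegative: y = 6 mod 7 = 6.

6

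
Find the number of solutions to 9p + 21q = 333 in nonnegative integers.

6

gcd(21, 9) = 3.
By Bézout, 9*(-2) + 21*(1) = 3.
One solution: (2, 15).
General: p = 2 + 7t, q = 15 - 3t.
p ≥ 0 ⇒ t ≥ 0; q ≥ 0 ⇒ t ≤ 5. So t ∈ [0, 5]: 6 solutions.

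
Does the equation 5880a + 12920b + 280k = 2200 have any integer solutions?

gcd(12920, 5880) = 40  (12920 = 2·5880 + 1160, 5880 = 5·1160 + 80, 1160 = 14·80 + 40, 80 = 2·40).
gcd(40, 280) = 40.
40 divides 2200, so integer solutions exist.

yes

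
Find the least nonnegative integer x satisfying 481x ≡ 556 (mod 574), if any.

gcd(574, 481) = 1  (574 = 1*481 + 93, 481 = 5*93 + 16, 93 = 5*16 + 13, 16 = 1*13 + 3, 13 = 4*3 + 1, 3 = 3*1).
1 divides 556, so solutions exist.
Back-substituting, 481*(-179) + 574*(150) = 1.
So 481*(-179) ≡ 1 (mod 574); multiply by 556: x ≡ -99524 (mod 574).
Smallest nonnegative: x = -99524 mod 574 = 352.

352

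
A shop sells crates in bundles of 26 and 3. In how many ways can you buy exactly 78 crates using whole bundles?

Need nonnegative integers with 26j + 3k = 78.
gcd(26, 3) = 1, and 26·(-1) + 3·(9) = 1.
So (j₀, k₀) = (-78, 702); general j = -78 + 3t, k = 702 - 26t.
j ≥ 0 ⇒ t ≥ 26; k ≥ 0 ⇒ t ≤ 27. That's 2 values of t.

2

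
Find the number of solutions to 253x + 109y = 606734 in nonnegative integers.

22

gcd(253, 109) = 1  (253 = 2·109 + 35, 109 = 3·35 + 4, 35 = 8·4 + 3, 4 = 1·3 + 1, 3 = 3·1).
Back-substituting, 253·(-28) + 109·(65) = 1.
Scale by 606734: one solution is (-16988552, 39437710). Reduce x mod 109: (79, 5383).
General: x = 79 + 109t, y = 5383 - 253t.
x ≥ 0 ⇒ t ≥ 0; y ≥ 0 ⇒ t ≤ 21. So t ∈ [0, 21]: 22 solutions.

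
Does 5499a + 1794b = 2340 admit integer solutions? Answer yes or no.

yes

gcd(5499, 1794) = 39.
39 divides 2340, so integer solutions exist.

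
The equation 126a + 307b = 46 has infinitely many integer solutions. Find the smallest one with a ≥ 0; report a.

283

gcd(307, 126) = 1.
1 divides 46, so solutions exist.
By Bézout, 126×(-134) + 307×(55) = 1.
Scale by 46/1 = 46: (a₀, b₀) = (-6164, 2530).
General solution: a = -6164 + 307t, b = 2530 - 126t for integer t.
a ≥ 0: smallest is -6164 mod 307 = 283 (at t = 21), with b = -116.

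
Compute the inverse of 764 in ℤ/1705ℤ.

gcd(1705, 764) = 1  (1705 = 2×764 + 177, 764 = 4×177 + 56, 177 = 3×56 + 9, 56 = 6×9 + 2, 9 = 4×2 + 1, 2 = 2×1).
Back-substituting, 764×(-761) + 1705×(341) = 1.
So 764×-761 ≡ 1 (mod 1705), and -761 mod 1705 = 944.

944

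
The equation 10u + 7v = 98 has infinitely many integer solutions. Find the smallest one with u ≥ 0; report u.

gcd(10, 7):
  10 = 1×7 + 3
  7 = 2×3 + 1
  3 = 3×1
so gcd(10, 7) = 1.
1 divides 98, so solutions exist.
Back-substitute for Bézout coefficients:
  1 = 7 - 2×3
  ... = 10×(-2) + 7×(3)
Scale by 98/1 = 98: (u₀, v₀) = (-196, 294).
General solution: u = -196 + 7t, v = 294 - 10t for integer t.
u ≥ 0: smallest is -196 mod 7 = 0 (at t = 28), with v = 14.

0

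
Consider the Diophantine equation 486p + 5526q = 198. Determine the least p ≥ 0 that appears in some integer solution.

80

gcd(5526, 486) = 18  (5526 = 11*486 + 180, 486 = 2*180 + 126, 180 = 1*126 + 54, 126 = 2*54 + 18, 54 = 3*18).
18 divides 198, so solutions exist.
Back-substituting, 486*(91) + 5526*(-8) = 18.
Scale by 198/18 = 11: (p₀, q₀) = (1001, -88).
General solution: p = 1001 + 307t, q = -88 - 27t for integer t.
p ≥ 0: smallest is 1001 mod 307 = 80 (at t = -3), with q = -7.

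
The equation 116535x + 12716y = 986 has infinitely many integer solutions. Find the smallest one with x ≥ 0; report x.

414

gcd(116535, 12716):
  116535 = 9·12716 + 2091
  12716 = 6·2091 + 170
  2091 = 12·170 + 51
  170 = 3·51 + 17
  51 = 3·17
so gcd(116535, 12716) = 17.
17 divides 986, so solutions exist.
Back-substitute for Bézout coefficients:
  17 = 170 - 3·51
  ... = 116535·(-225) + 12716·(2062)
Scale by 986/17 = 58: (x₀, y₀) = (-13050, 119596).
General solution: x = -13050 + 748t, y = 119596 - 6855t for integer t.
x ≥ 0: smallest is -13050 mod 748 = 414 (at t = 18), with y = -3794.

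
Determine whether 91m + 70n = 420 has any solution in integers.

yes

gcd(91, 70) = 7  (91 = 1·70 + 21, 70 = 3·21 + 7, 21 = 3·7).
7 divides 420, so integer solutions exist.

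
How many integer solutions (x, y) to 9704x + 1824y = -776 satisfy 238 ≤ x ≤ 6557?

gcd(9704, 1824):
  9704 = 5×1824 + 584
  1824 = 3×584 + 72
  584 = 8×72 + 8
  72 = 9×8
so gcd(9704, 1824) = 8.
Back-substitute for Bézout coefficients:
  8 = 584 - 8×72
  ... = 9704×(25) + 1824×(-133)
Scale by -97: particular solution (-2425, 12901); reduce x mod 228: (83, -442).
General solution: x = 83 + 228t, y = -442 - 1213t for integer t.
238 ≤ 83 + 228t ≤ 6557 gives t ∈ [1, 28], which is 28 values.

28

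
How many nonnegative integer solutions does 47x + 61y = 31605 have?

gcd(61, 47) = 1  (61 = 1*47 + 14, 47 = 3*14 + 5, 14 = 2*5 + 4, 5 = 1*4 + 1, 4 = 4*1).
Back-substituting, 47*(13) + 61*(-10) = 1.
Scale by 31605: one solution is (410865, -316050). Reduce x mod 61: (30, 495).
General: x = 30 + 61t, y = 495 - 47t.
x ≥ 0 ⇒ t ≥ 0; y ≥ 0 ⇒ t ≤ 10. So t ∈ [0, 10]: 11 solutions.

11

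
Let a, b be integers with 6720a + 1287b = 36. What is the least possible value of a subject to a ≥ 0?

393

gcd(6720, 1287) = 3.
3 divides 36, so solutions exist.
By Bézout, 6720*(140) + 1287*(-731) = 3.
Scale by 36/3 = 12: (a₀, b₀) = (1680, -8772).
General solution: a = 1680 + 429t, b = -8772 - 2240t for integer t.
a ≥ 0: smallest is 1680 mod 429 = 393 (at t = -3), with b = -2052.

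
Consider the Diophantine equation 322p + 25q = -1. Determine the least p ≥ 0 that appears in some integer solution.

17

gcd(322, 25) = 1.
1 divides -1, so solutions exist.
By Bézout, 322×(8) + 25×(-103) = 1.
Scale by -1/1 = -1: (p₀, q₀) = (-8, 103).
General solution: p = -8 + 25t, q = 103 - 322t for integer t.
p ≥ 0: smallest is -8 mod 25 = 17 (at t = 1), with q = -219.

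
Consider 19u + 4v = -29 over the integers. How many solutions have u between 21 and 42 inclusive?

6

gcd(19, 4) = 1.
By Bézout, 19*(-1) + 4*(5) = 1.
Particular solution: (1, -12).
General solution: u = 1 + 4t, v = -12 - 19t for integer t.
21 ≤ 1 + 4t ≤ 42 gives t ∈ [5, 10], which is 6 values.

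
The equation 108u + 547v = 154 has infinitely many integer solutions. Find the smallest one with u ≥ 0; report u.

437

gcd(547, 108):
  547 = 5·108 + 7
  108 = 15·7 + 3
  7 = 2·3 + 1
  3 = 3·1
so gcd(547, 108) = 1.
1 divides 154, so solutions exist.
Back-substitute for Bézout coefficients:
  1 = 7 - 2·3
  ... = 108·(-157) + 547·(31)
Scale by 154/1 = 154: (u₀, v₀) = (-24178, 4774).
General solution: u = -24178 + 547t, v = 4774 - 108t for integer t.
u ≥ 0: smallest is -24178 mod 547 = 437 (at t = 45), with v = -86.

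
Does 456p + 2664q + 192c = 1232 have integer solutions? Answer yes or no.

no

gcd(2664, 456) = 24  (2664 = 5×456 + 384, 456 = 1×384 + 72, 384 = 5×72 + 24, 72 = 3×24).
gcd(24, 192) = 24.
24 does not divide 1232 (remainder 8), so no integer solutions.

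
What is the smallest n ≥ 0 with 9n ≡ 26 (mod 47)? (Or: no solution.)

gcd(47, 9) = 1.
1 divides 26, so solutions exist.
By Bézout, 9*(21) + 47*(-4) = 1.
So 9*(21) ≡ 1 (mod 47); multiply by 26: n ≡ 546 (mod 47).
Smallest nonnegative: n = 546 mod 47 = 29.

29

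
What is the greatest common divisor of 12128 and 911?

gcd(12128, 911) = 1  (12128 = 13·911 + 285, 911 = 3·285 + 56, 285 = 5·56 + 5, 56 = 11·5 + 1, 5 = 5·1).

1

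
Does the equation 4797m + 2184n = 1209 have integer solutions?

gcd(4797, 2184) = 39  (4797 = 2*2184 + 429, 2184 = 5*429 + 39, 429 = 11*39).
39 divides 1209, so integer solutions exist.

yes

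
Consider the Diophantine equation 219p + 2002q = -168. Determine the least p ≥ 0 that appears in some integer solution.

gcd(2002, 219) = 1.
1 divides -168, so solutions exist.
By Bézout, 219·(-969) + 2002·(106) = 1.
Scale by -168/1 = -168: (p₀, q₀) = (162792, -17808).
General solution: p = 162792 + 2002t, q = -17808 - 219t for integer t.
p ≥ 0: smallest is 162792 mod 2002 = 630 (at t = -81), with q = -69.

630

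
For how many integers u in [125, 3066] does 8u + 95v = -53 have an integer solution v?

30

gcd(95, 8) = 1.
By Bézout, 8*(12) + 95*(-1) = 1.
Particular solution: (29, -3).
General solution: u = 29 + 95t, v = -3 - 8t for integer t.
125 ≤ 29 + 95t ≤ 3066 gives t ∈ [2, 31], which is 30 values.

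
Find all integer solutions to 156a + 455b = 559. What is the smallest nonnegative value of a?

24

gcd(455, 156) = 13  (455 = 2*156 + 143, 156 = 1*143 + 13, 143 = 11*13).
13 divides 559, so solutions exist.
Back-substituting, 156*(3) + 455*(-1) = 13.
Scale by 559/13 = 43: (a₀, b₀) = (129, -43).
General solution: a = 129 + 35t, b = -43 - 12t for integer t.
a ≥ 0: smallest is 129 mod 35 = 24 (at t = -3), with b = -7.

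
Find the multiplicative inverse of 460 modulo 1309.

gcd(1309, 460) = 1.
By Bézout, 460·(-424) + 1309·(149) = 1.
So 460·-424 ≡ 1 (mod 1309), and -424 mod 1309 = 885.

885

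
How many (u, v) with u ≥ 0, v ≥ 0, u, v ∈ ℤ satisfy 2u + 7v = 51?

4

gcd(7, 2) = 1.
By Bézout, 2*(-3) + 7*(1) = 1.
One solution: (1, 7).
General: u = 1 + 7t, v = 7 - 2t.
u ≥ 0 ⇒ t ≥ 0; v ≥ 0 ⇒ t ≤ 3. So t ∈ [0, 3]: 4 solutions.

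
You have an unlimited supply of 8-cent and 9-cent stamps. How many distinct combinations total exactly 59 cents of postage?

1

Need nonnegative integers with 8j + 9k = 59.
gcd(8, 9) = 1, and 8·(-1) + 9·(1) = 1.
So (j₀, k₀) = (-59, 59); general j = -59 + 9t, k = 59 - 8t.
j ≥ 0 ⇒ t ≥ 7; k ≥ 0 ⇒ t ≤ 7. That's 1 value of t.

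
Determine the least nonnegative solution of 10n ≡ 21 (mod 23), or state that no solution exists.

9

gcd(23, 10) = 1  (23 = 2×10 + 3, 10 = 3×3 + 1, 3 = 3×1).
1 divides 21, so solutions exist.
Back-substituting, 10×(7) + 23×(-3) = 1.
So 10×(7) ≡ 1 (mod 23); multiply by 21: n ≡ 147 (mod 23).
Smallest nonnegative: n = 147 mod 23 = 9.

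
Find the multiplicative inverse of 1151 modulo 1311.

gcd(1311, 1151):
  1311 = 1·1151 + 160
  1151 = 7·160 + 31
  160 = 5·31 + 5
  31 = 6·5 + 1
  5 = 5·1
so gcd(1311, 1151) = 1.
Back-substitute for Bézout coefficients:
  1 = 31 - 6·5
  ... = 1151·(254) + 1311·(-223)
So 1151·254 ≡ 1 (mod 1311), and 254 mod 1311 = 254.

254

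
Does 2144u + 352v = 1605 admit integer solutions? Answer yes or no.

no

gcd(2144, 352) = 32  (2144 = 6*352 + 32, 352 = 11*32).
32 does not divide 1605 (remainder 5), so no integer solutions.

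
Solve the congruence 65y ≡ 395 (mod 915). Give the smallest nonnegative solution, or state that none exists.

175

gcd(915, 65):
  915 = 14*65 + 5
  65 = 13*5
so gcd(915, 65) = 5.
5 divides 395, so solutions exist.
Back-substitute for Bézout coefficients:
  5 = 915 - 14*65
  ... = 65*(-14) + 915*(1)
So 65*(-14) ≡ 5 (mod 915); multiply by 79: y ≡ -1106 (mod 183).
Smallest nonnegative: y = -1106 mod 183 = 175.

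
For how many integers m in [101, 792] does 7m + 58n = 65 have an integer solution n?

12

gcd(58, 7) = 1  (58 = 8*7 + 2, 7 = 3*2 + 1, 2 = 2*1).
Back-substituting, 7*(25) + 58*(-3) = 1.
Scale by 65: particular solution (1625, -195); reduce m mod 58: (1, 1).
General solution: m = 1 + 58t, n = 1 - 7t for integer t.
101 ≤ 1 + 58t ≤ 792 gives t ∈ [2, 13], which is 12 values.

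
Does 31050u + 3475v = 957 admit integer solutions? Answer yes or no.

no

gcd(31050, 3475) = 25  (31050 = 8*3475 + 3250, 3475 = 1*3250 + 225, 3250 = 14*225 + 100, 225 = 2*100 + 25, 100 = 4*25).
25 does not divide 957 (remainder 7), so no integer solutions.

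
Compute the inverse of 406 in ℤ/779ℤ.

543

gcd(779, 406) = 1  (779 = 1×406 + 373, 406 = 1×373 + 33, 373 = 11×33 + 10, 33 = 3×10 + 3, 10 = 3×3 + 1, 3 = 3×1).
Back-substituting, 406×(-236) + 779×(123) = 1.
So 406×-236 ≡ 1 (mod 779), and -236 mod 779 = 543.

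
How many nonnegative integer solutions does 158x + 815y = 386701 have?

3

gcd(815, 158):
  815 = 5×158 + 25
  158 = 6×25 + 8
  25 = 3×8 + 1
  8 = 8×1
so gcd(815, 158) = 1.
Back-substitute for Bézout coefficients:
  1 = 25 - 3×8
  ... = 158×(-98) + 815×(19)
Scale by 386701: one solution is (-37896698, 7347319). Reduce x mod 815: (802, 319).
General: x = 802 + 815t, y = 319 - 158t.
x ≥ 0 ⇒ t ≥ 0; y ≥ 0 ⇒ t ≤ 2. So t ∈ [0, 2]: 3 solutions.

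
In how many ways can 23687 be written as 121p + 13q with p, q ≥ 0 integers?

15

gcd(121, 13) = 1.
By Bézout, 121×(-3) + 13×(28) = 1.
One solution: (10, 1729).
General: p = 10 + 13t, q = 1729 - 121t.
p ≥ 0 ⇒ t ≥ 0; q ≥ 0 ⇒ t ≤ 14. So t ∈ [0, 14]: 15 solutions.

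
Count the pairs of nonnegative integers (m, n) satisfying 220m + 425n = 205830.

11

gcd(425, 220) = 5.
By Bézout, 220·(29) + 425·(-15) = 5.
One solution: (74, 446).
General: m = 74 + 85t, n = 446 - 44t.
m ≥ 0 ⇒ t ≥ 0; n ≥ 0 ⇒ t ≤ 10. So t ∈ [0, 10]: 11 solutions.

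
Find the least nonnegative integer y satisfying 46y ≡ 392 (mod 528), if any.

20

gcd(528, 46) = 2.
2 divides 392, so solutions exist.
By Bézout, 46*(23) + 528*(-2) = 2.
So 46*(23) ≡ 2 (mod 528); multiply by 196: y ≡ 4508 (mod 264).
Smallest nonnegative: y = 4508 mod 264 = 20.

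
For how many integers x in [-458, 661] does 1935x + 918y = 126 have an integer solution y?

11

gcd(1935, 918) = 9.
By Bézout, 1935×(-37) + 918×(78) = 9.
Particular solution: (94, -198).
General solution: x = 94 + 102t, y = -198 - 215t for integer t.
-458 ≤ 94 + 102t ≤ 661 gives t ∈ [-5, 5], which is 11 values.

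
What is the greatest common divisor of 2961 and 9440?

gcd(9440, 2961):
  9440 = 3*2961 + 557
  2961 = 5*557 + 176
  557 = 3*176 + 29
  176 = 6*29 + 2
  29 = 14*2 + 1
  2 = 2*1
so gcd(9440, 2961) = 1.

1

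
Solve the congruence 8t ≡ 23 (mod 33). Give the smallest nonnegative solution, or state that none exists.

gcd(33, 8) = 1  (33 = 4*8 + 1, 8 = 8*1).
1 divides 23, so solutions exist.
Back-substituting, 8*(-4) + 33*(1) = 1.
So 8*(-4) ≡ 1 (mod 33); multiply by 23: t ≡ -92 (mod 33).
Smallest nonnegative: t = -92 mod 33 = 7.

7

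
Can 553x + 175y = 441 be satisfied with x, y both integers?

gcd(553, 175) = 7  (553 = 3·175 + 28, 175 = 6·28 + 7, 28 = 4·7).
7 divides 441, so integer solutions exist.

yes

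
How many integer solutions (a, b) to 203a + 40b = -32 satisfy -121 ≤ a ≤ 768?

22

gcd(203, 40) = 1  (203 = 5×40 + 3, 40 = 13×3 + 1, 3 = 3×1).
Back-substituting, 203×(-13) + 40×(66) = 1.
Scale by -32: particular solution (416, -2112); reduce a mod 40: (16, -82).
General solution: a = 16 + 40t, b = -82 - 203t for integer t.
-121 ≤ 16 + 40t ≤ 768 gives t ∈ [-3, 18], which is 22 values.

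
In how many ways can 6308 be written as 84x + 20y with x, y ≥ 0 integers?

15

gcd(84, 20):
  84 = 4×20 + 4
  20 = 5×4
so gcd(84, 20) = 4.
Back-substitute for Bézout coefficients:
  4 = 84 - 4×20
  ... = 84×(1) + 20×(-4)
Scale by 1577: one solution is (1577, -6308). Reduce x mod 5: (2, 307).
General: x = 2 + 5t, y = 307 - 21t.
x ≥ 0 ⇒ t ≥ 0; y ≥ 0 ⇒ t ≤ 14. So t ∈ [0, 14]: 15 solutions.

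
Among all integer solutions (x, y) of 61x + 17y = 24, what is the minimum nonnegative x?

16

gcd(61, 17):
  61 = 3*17 + 10
  17 = 1*10 + 7
  10 = 1*7 + 3
  7 = 2*3 + 1
  3 = 3*1
so gcd(61, 17) = 1.
1 divides 24, so solutions exist.
Back-substitute for Bézout coefficients:
  1 = 7 - 2*3
  ... = 61*(-5) + 17*(18)
Scale by 24/1 = 24: (x₀, y₀) = (-120, 432).
General solution: x = -120 + 17t, y = 432 - 61t for integer t.
x ≥ 0: smallest is -120 mod 17 = 16 (at t = 8), with y = -56.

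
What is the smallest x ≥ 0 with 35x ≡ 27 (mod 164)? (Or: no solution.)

gcd(164, 35) = 1  (164 = 4·35 + 24, 35 = 1·24 + 11, 24 = 2·11 + 2, 11 = 5·2 + 1, 2 = 2·1).
1 divides 27, so solutions exist.
Back-substituting, 35·(75) + 164·(-16) = 1.
So 35·(75) ≡ 1 (mod 164); multiply by 27: x ≡ 2025 (mod 164).
Smallest nonnegative: x = 2025 mod 164 = 57.

57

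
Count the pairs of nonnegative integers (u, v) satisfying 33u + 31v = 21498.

21

gcd(33, 31):
  33 = 1*31 + 2
  31 = 15*2 + 1
  2 = 2*1
so gcd(33, 31) = 1.
Back-substitute for Bézout coefficients:
  1 = 31 - 15*2
  ... = 33*(-15) + 31*(16)
Scale by 21498: one solution is (-322470, 343968). Reduce u mod 31: (23, 669).
General: u = 23 + 31t, v = 669 - 33t.
u ≥ 0 ⇒ t ≥ 0; v ≥ 0 ⇒ t ≤ 20. So t ∈ [0, 20]: 21 solutions.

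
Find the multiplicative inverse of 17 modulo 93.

gcd(93, 17) = 1.
By Bézout, 17*(11) + 93*(-2) = 1.
So 17*11 ≡ 1 (mod 93), and 11 mod 93 = 11.

11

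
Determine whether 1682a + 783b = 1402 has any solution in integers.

gcd(1682, 783) = 29  (1682 = 2*783 + 116, 783 = 6*116 + 87, 116 = 1*87 + 29, 87 = 3*29).
29 does not divide 1402 (remainder 10), so no integer solutions.

no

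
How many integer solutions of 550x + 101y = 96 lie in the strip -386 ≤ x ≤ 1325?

17

gcd(550, 101) = 1.
By Bézout, 550·(9) + 101·(-49) = 1.
Particular solution: (56, -304).
General solution: x = 56 + 101t, y = -304 - 550t for integer t.
-386 ≤ 56 + 101t ≤ 1325 gives t ∈ [-4, 12], which is 17 values.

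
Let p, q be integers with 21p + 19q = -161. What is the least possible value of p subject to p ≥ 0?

gcd(21, 19):
  21 = 1·19 + 2
  19 = 9·2 + 1
  2 = 2·1
so gcd(21, 19) = 1.
1 divides -161, so solutions exist.
Back-substitute for Bézout coefficients:
  1 = 19 - 9·2
  ... = 21·(-9) + 19·(10)
Scale by -161/1 = -161: (p₀, q₀) = (1449, -1610).
General solution: p = 1449 + 19t, q = -1610 - 21t for integer t.
p ≥ 0: smallest is 1449 mod 19 = 5 (at t = -76), with q = -14.

5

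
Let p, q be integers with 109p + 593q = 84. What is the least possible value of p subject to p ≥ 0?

436

gcd(593, 109):
  593 = 5*109 + 48
  109 = 2*48 + 13
  48 = 3*13 + 9
  13 = 1*9 + 4
  9 = 2*4 + 1
  4 = 4*1
so gcd(593, 109) = 1.
1 divides 84, so solutions exist.
Back-substitute for Bézout coefficients:
  1 = 9 - 2*4
  ... = 109*(-136) + 593*(25)
Scale by 84/1 = 84: (p₀, q₀) = (-11424, 2100).
General solution: p = -11424 + 593t, q = 2100 - 109t for integer t.
p ≥ 0: smallest is -11424 mod 593 = 436 (at t = 20), with q = -80.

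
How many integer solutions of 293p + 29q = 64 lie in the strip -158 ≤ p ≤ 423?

20

gcd(293, 29):
  293 = 10·29 + 3
  29 = 9·3 + 2
  3 = 1·2 + 1
  2 = 2·1
so gcd(293, 29) = 1.
Back-substitute for Bézout coefficients:
  1 = 3 - 1·2
  ... = 293·(10) + 29·(-101)
Scale by 64: particular solution (640, -6464); reduce p mod 29: (2, -18).
General solution: p = 2 + 29t, q = -18 - 293t for integer t.
-158 ≤ 2 + 29t ≤ 423 gives t ∈ [-5, 14], which is 20 values.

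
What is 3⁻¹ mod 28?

gcd(28, 3) = 1.
By Bézout, 3*(-9) + 28*(1) = 1.
So 3*-9 ≡ 1 (mod 28), and -9 mod 28 = 19.

19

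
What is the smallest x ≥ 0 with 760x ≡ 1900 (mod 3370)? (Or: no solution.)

gcd(3370, 760):
  3370 = 4·760 + 330
  760 = 2·330 + 100
  330 = 3·100 + 30
  100 = 3·30 + 10
  30 = 3·10
so gcd(3370, 760) = 10.
10 divides 1900, so solutions exist.
Back-substitute for Bézout coefficients:
  10 = 100 - 3·30
  ... = 760·(102) + 3370·(-23)
So 760·(102) ≡ 10 (mod 3370); multiply by 190: x ≡ 19380 (mod 337).
Smallest nonnegative: x = 19380 mod 337 = 171.

171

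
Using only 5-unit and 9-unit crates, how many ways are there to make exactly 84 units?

Need nonnegative integers with 5j + 9k = 84.
gcd(5, 9) = 1, and 5·(2) + 9·(-1) = 1.
So (j₀, k₀) = (168, -84); general j = 168 + 9t, k = -84 - 5t.
j ≥ 0 ⇒ t ≥ -18; k ≥ 0 ⇒ t ≤ -17. That's 2 values of t.

2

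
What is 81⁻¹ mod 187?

gcd(187, 81):
  187 = 2×81 + 25
  81 = 3×25 + 6
  25 = 4×6 + 1
  6 = 6×1
so gcd(187, 81) = 1.
Back-substitute for Bézout coefficients:
  1 = 25 - 4×6
  ... = 81×(-30) + 187×(13)
So 81×-30 ≡ 1 (mod 187), and -30 mod 187 = 157.

157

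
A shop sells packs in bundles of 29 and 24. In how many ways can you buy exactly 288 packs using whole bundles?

Need nonnegative integers with 29j + 24k = 288.
gcd(29, 24) = 1, and 29·(5) + 24·(-6) = 1.
So (j₀, k₀) = (1440, -1728); general j = 1440 + 24t, k = -1728 - 29t.
j ≥ 0 ⇒ t ≥ -60; k ≥ 0 ⇒ t ≤ -60. That's 1 value of t.

1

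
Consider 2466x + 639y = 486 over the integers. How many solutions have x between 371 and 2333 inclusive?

28

gcd(2466, 639) = 9.
By Bézout, 2466*(7) + 639*(-27) = 9.
Particular solution: (23, -88).
General solution: x = 23 + 71t, y = -88 - 274t for integer t.
371 ≤ 23 + 71t ≤ 2333 gives t ∈ [5, 32], which is 28 values.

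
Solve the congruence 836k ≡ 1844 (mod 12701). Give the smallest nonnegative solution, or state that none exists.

gcd(12701, 836) = 1.
1 divides 1844, so solutions exist.
By Bézout, 836×(2051) + 12701×(-135) = 1.
So 836×(2051) ≡ 1 (mod 12701); multiply by 1844: k ≡ 3782044 (mod 12701).
Smallest nonnegative: k = 3782044 mod 12701 = 9847.

9847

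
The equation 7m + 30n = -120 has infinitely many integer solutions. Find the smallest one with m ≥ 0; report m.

gcd(30, 7):
  30 = 4×7 + 2
  7 = 3×2 + 1
  2 = 2×1
so gcd(30, 7) = 1.
1 divides -120, so solutions exist.
Back-substitute for Bézout coefficients:
  1 = 7 - 3×2
  ... = 7×(13) + 30×(-3)
Scale by -120/1 = -120: (m₀, n₀) = (-1560, 360).
General solution: m = -1560 + 30t, n = 360 - 7t for integer t.
m ≥ 0: smallest is -1560 mod 30 = 0 (at t = 52), with n = -4.

0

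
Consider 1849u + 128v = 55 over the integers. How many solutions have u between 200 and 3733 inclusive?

28

gcd(1849, 128) = 1  (1849 = 14*128 + 57, 128 = 2*57 + 14, 57 = 4*14 + 1, 14 = 14*1).
Back-substituting, 1849*(9) + 128*(-130) = 1.
Scale by 55: particular solution (495, -7150); reduce u mod 128: (111, -1603).
General solution: u = 111 + 128t, v = -1603 - 1849t for integer t.
200 ≤ 111 + 128t ≤ 3733 gives t ∈ [1, 28], which is 28 values.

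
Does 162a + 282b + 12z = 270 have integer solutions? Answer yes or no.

gcd(282, 162) = 6  (282 = 1×162 + 120, 162 = 1×120 + 42, 120 = 2×42 + 36, 42 = 1×36 + 6, 36 = 6×6).
gcd(6, 12) = 6.
6 divides 270, so integer solutions exist.

yes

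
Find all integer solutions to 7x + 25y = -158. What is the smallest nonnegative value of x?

6

gcd(25, 7) = 1.
1 divides -158, so solutions exist.
By Bézout, 7×(-7) + 25×(2) = 1.
Scale by -158/1 = -158: (x₀, y₀) = (1106, -316).
General solution: x = 1106 + 25t, y = -316 - 7t for integer t.
x ≥ 0: smallest is 1106 mod 25 = 6 (at t = -44), with y = -8.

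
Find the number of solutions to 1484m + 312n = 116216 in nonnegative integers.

gcd(1484, 312) = 4.
By Bézout, 1484·(-37) + 312·(176) = 4.
One solution: (76, 11).
General: m = 76 + 78t, n = 11 - 371t.
m ≥ 0 ⇒ t ≥ 0; n ≥ 0 ⇒ t ≤ 0. So t ∈ [0, 0]: 1 solution.

1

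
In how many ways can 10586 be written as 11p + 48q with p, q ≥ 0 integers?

20

gcd(48, 11) = 1.
By Bézout, 11×(-13) + 48×(3) = 1.
One solution: (46, 210).
General: p = 46 + 48t, q = 210 - 11t.
p ≥ 0 ⇒ t ≥ 0; q ≥ 0 ⇒ t ≤ 19. So t ∈ [0, 19]: 20 solutions.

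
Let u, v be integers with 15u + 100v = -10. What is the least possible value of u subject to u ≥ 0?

gcd(100, 15):
  100 = 6·15 + 10
  15 = 1·10 + 5
  10 = 2·5
so gcd(100, 15) = 5.
5 divides -10, so solutions exist.
Back-substitute for Bézout coefficients:
  5 = 15 - 1·10
  ... = 15·(7) + 100·(-1)
Scale by -10/5 = -2: (u₀, v₀) = (-14, 2).
General solution: u = -14 + 20t, v = 2 - 3t for integer t.
u ≥ 0: smallest is -14 mod 20 = 6 (at t = 1), with v = -1.

6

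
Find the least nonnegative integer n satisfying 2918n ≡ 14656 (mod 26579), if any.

23396

gcd(26579, 2918) = 1  (26579 = 9·2918 + 317, 2918 = 9·317 + 65, 317 = 4·65 + 57, 65 = 1·57 + 8, 57 = 7·8 + 1, 8 = 8·1).
1 divides 14656, so solutions exist.
Back-substituting, 2918·(-3270) + 26579·(359) = 1.
So 2918·(-3270) ≡ 1 (mod 26579); multiply by 14656: n ≡ -47925120 (mod 26579).
Smallest nonnegative: n = -47925120 mod 26579 = 23396.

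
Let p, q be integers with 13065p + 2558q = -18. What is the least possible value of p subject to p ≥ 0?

gcd(13065, 2558) = 1.
1 divides -18, so solutions exist.
By Bézout, 13065*(493) + 2558*(-2518) = 1.
Scale by -18/1 = -18: (p₀, q₀) = (-8874, 45324).
General solution: p = -8874 + 2558t, q = 45324 - 13065t for integer t.
p ≥ 0: smallest is -8874 mod 2558 = 1358 (at t = 4), with q = -6936.

1358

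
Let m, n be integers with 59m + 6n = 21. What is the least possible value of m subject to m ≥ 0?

gcd(59, 6):
  59 = 9*6 + 5
  6 = 1*5 + 1
  5 = 5*1
so gcd(59, 6) = 1.
1 divides 21, so solutions exist.
Back-substitute for Bézout coefficients:
  1 = 6 - 1*5
  ... = 59*(-1) + 6*(10)
Scale by 21/1 = 21: (m₀, n₀) = (-21, 210).
General solution: m = -21 + 6t, n = 210 - 59t for integer t.
m ≥ 0: smallest is -21 mod 6 = 3 (at t = 4), with n = -26.

3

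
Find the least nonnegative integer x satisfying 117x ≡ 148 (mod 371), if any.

gcd(371, 117) = 1  (371 = 3·117 + 20, 117 = 5·20 + 17, 20 = 1·17 + 3, 17 = 5·3 + 2, 3 = 1·2 + 1, 2 = 2·1).
1 divides 148, so solutions exist.
Back-substituting, 117·(-130) + 371·(41) = 1.
So 117·(-130) ≡ 1 (mod 371); multiply by 148: x ≡ -19240 (mod 371).
Smallest nonnegative: x = -19240 mod 371 = 52.

52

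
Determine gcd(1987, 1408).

1

gcd(1987, 1408):
  1987 = 1·1408 + 579
  1408 = 2·579 + 250
  579 = 2·250 + 79
  250 = 3·79 + 13
  79 = 6·13 + 1
  13 = 13·1
so gcd(1987, 1408) = 1.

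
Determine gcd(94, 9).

1

gcd(94, 9) = 1  (94 = 10*9 + 4, 9 = 2*4 + 1, 4 = 4*1).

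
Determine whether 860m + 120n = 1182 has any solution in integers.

gcd(860, 120) = 20.
20 does not divide 1182 (remainder 2), so no integer solutions.

no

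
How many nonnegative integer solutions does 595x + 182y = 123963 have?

8

gcd(595, 182):
  595 = 3*182 + 49
  182 = 3*49 + 35
  49 = 1*35 + 14
  35 = 2*14 + 7
  14 = 2*7
so gcd(595, 182) = 7.
Back-substitute for Bézout coefficients:
  7 = 35 - 2*14
  ... = 595*(-11) + 182*(36)
Scale by 17709: one solution is (-194799, 637524). Reduce x mod 26: (19, 619).
General: x = 19 + 26t, y = 619 - 85t.
x ≥ 0 ⇒ t ≥ 0; y ≥ 0 ⇒ t ≤ 7. So t ∈ [0, 7]: 8 solutions.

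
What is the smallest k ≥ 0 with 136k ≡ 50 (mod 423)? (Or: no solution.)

gcd(423, 136) = 1  (423 = 3*136 + 15, 136 = 9*15 + 1, 15 = 15*1).
1 divides 50, so solutions exist.
Back-substituting, 136*(28) + 423*(-9) = 1.
So 136*(28) ≡ 1 (mod 423); multiply by 50: k ≡ 1400 (mod 423).
Smallest nonnegative: k = 1400 mod 423 = 131.

131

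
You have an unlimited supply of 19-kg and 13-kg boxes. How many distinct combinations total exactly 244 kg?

Need nonnegative integers with 19j + 13k = 244.
gcd(19, 13) = 1, and 19·(-2) + 13·(3) = 1.
So (j₀, k₀) = (-488, 732); general j = -488 + 13t, k = 732 - 19t.
j ≥ 0 ⇒ t ≥ 38; k ≥ 0 ⇒ t ≤ 38. That's 1 value of t.

1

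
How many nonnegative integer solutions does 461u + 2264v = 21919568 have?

21

gcd(2264, 461):
  2264 = 4×461 + 420
  461 = 1×420 + 41
  420 = 10×41 + 10
  41 = 4×10 + 1
  10 = 10×1
so gcd(2264, 461) = 1.
Back-substitute for Bézout coefficients:
  1 = 41 - 4×10
  ... = 461×(221) + 2264×(-45)
Scale by 21919568: one solution is (4844224528, -986380560). Reduce u mod 2264: (328, 9615).
General: u = 328 + 2264t, v = 9615 - 461t.
u ≥ 0 ⇒ t ≥ 0; v ≥ 0 ⇒ t ≤ 20. So t ∈ [0, 20]: 21 solutions.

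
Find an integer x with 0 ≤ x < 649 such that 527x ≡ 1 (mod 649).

gcd(649, 527) = 1.
By Bézout, 527*(-133) + 649*(108) = 1.
So 527*-133 ≡ 1 (mod 649), and -133 mod 649 = 516.

516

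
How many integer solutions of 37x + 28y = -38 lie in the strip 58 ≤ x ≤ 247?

7

gcd(37, 28) = 1.
By Bézout, 37·(-3) + 28·(4) = 1.
Particular solution: (2, -4).
General solution: x = 2 + 28t, y = -4 - 37t for integer t.
58 ≤ 2 + 28t ≤ 247 gives t ∈ [2, 8], which is 7 values.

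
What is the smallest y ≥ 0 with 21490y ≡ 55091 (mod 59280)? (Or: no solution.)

gcd(59280, 21490):
  59280 = 2·21490 + 16300
  21490 = 1·16300 + 5190
  16300 = 3·5190 + 730
  5190 = 7·730 + 80
  730 = 9·80 + 10
  80 = 8·10
so gcd(59280, 21490) = 10.
10 does not divide 55091, so the congruence has no solution.

no solution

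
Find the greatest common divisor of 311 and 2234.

1

gcd(2234, 311) = 1  (2234 = 7·311 + 57, 311 = 5·57 + 26, 57 = 2·26 + 5, 26 = 5·5 + 1, 5 = 5·1).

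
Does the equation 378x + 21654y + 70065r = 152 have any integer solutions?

gcd(21654, 378) = 54  (21654 = 57·378 + 108, 378 = 3·108 + 54, 108 = 2·54).
gcd(54, 70065) = 27.
27 does not divide 152 (remainder 17), so no integer solutions.

no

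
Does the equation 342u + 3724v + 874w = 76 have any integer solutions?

yes

gcd(3724, 342) = 38  (3724 = 10·342 + 304, 342 = 1·304 + 38, 304 = 8·38).
gcd(38, 874) = 38.
38 divides 76, so integer solutions exist.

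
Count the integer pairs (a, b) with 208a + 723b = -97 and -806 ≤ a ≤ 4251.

gcd(723, 208):
  723 = 3×208 + 99
  208 = 2×99 + 10
  99 = 9×10 + 9
  10 = 1×9 + 1
  9 = 9×1
so gcd(723, 208) = 1.
Back-substitute for Bézout coefficients:
  1 = 10 - 1×9
  ... = 208×(73) + 723×(-21)
Scale by -97: particular solution (-7081, 2037); reduce a mod 723: (149, -43).
General solution: a = 149 + 723t, b = -43 - 208t for integer t.
-806 ≤ 149 + 723t ≤ 4251 gives t ∈ [-1, 5], which is 7 values.

7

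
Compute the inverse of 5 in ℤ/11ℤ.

9

gcd(11, 5):
  11 = 2*5 + 1
  5 = 5*1
so gcd(11, 5) = 1.
Back-substitute for Bézout coefficients:
  1 = 11 - 2*5
  ... = 5*(-2) + 11*(1)
So 5*-2 ≡ 1 (mod 11), and -2 mod 11 = 9.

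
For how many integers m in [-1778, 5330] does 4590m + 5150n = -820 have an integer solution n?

14

gcd(5150, 4590) = 10.
By Bézout, 4590*(-46) + 5150*(41) = 10.
Particular solution: (167, -149).
General solution: m = 167 + 515t, n = -149 - 459t for integer t.
-1778 ≤ 167 + 515t ≤ 5330 gives t ∈ [-3, 10], which is 14 values.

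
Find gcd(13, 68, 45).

1

gcd(68, 13) = 1.
gcd(1, 45) = 1.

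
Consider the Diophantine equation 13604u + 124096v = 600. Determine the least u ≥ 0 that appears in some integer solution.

gcd(124096, 13604):
  124096 = 9×13604 + 1660
  13604 = 8×1660 + 324
  1660 = 5×324 + 40
  324 = 8×40 + 4
  40 = 10×4
so gcd(124096, 13604) = 4.
4 divides 600, so solutions exist.
Back-substitute for Bézout coefficients:
  4 = 324 - 8×40
  ... = 13604×(3065) + 124096×(-336)
Scale by 600/4 = 150: (u₀, v₀) = (459750, -50400).
General solution: u = 459750 + 31024t, v = -50400 - 3401t for integer t.
u ≥ 0: smallest is 459750 mod 31024 = 25414 (at t = -14), with v = -2786.

25414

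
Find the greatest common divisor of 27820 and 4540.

gcd(27820, 4540):
  27820 = 6*4540 + 580
  4540 = 7*580 + 480
  580 = 1*480 + 100
  480 = 4*100 + 80
  100 = 1*80 + 20
  80 = 4*20
so gcd(27820, 4540) = 20.

20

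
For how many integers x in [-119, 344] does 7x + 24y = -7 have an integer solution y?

gcd(24, 7) = 1  (24 = 3*7 + 3, 7 = 2*3 + 1, 3 = 3*1).
Back-substituting, 7*(7) + 24*(-2) = 1.
Scale by -7: particular solution (-49, 14); reduce x mod 24: (23, -7).
General solution: x = 23 + 24t, y = -7 - 7t for integer t.
-119 ≤ 23 + 24t ≤ 344 gives t ∈ [-5, 13], which is 19 values.

19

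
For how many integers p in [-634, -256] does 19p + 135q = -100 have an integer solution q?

3

gcd(135, 19) = 1.
By Bézout, 19×(64) + 135×(-9) = 1.
Particular solution: (80, -12).
General solution: p = 80 + 135t, q = -12 - 19t for integer t.
-634 ≤ 80 + 135t ≤ -256 gives t ∈ [-5, -3], which is 3 values.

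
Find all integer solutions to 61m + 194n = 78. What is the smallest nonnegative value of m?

gcd(194, 61) = 1  (194 = 3*61 + 11, 61 = 5*11 + 6, 11 = 1*6 + 5, 6 = 1*5 + 1, 5 = 5*1).
1 divides 78, so solutions exist.
Back-substituting, 61*(35) + 194*(-11) = 1.
Scale by 78/1 = 78: (m₀, n₀) = (2730, -858).
General solution: m = 2730 + 194t, n = -858 - 61t for integer t.
m ≥ 0: smallest is 2730 mod 194 = 14 (at t = -14), with n = -4.

14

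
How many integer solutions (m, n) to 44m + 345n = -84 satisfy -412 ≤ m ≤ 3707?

gcd(345, 44) = 1.
By Bézout, 44×(149) + 345×(-19) = 1.
Particular solution: (249, -32).
General solution: m = 249 + 345t, n = -32 - 44t for integer t.
-412 ≤ 249 + 345t ≤ 3707 gives t ∈ [-1, 10], which is 12 values.

12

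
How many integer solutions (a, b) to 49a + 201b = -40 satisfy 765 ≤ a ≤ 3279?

13

gcd(201, 49):
  201 = 4×49 + 5
  49 = 9×5 + 4
  5 = 1×4 + 1
  4 = 4×1
so gcd(201, 49) = 1.
Back-substitute for Bézout coefficients:
  1 = 5 - 1×4
  ... = 49×(-41) + 201×(10)
Scale by -40: particular solution (1640, -400); reduce a mod 201: (32, -8).
General solution: a = 32 + 201t, b = -8 - 49t for integer t.
765 ≤ 32 + 201t ≤ 3279 gives t ∈ [4, 16], which is 13 values.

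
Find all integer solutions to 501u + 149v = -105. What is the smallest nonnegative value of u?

gcd(501, 149) = 1  (501 = 3*149 + 54, 149 = 2*54 + 41, 54 = 1*41 + 13, 41 = 3*13 + 2, 13 = 6*2 + 1, 2 = 2*1).
1 divides -105, so solutions exist.
Back-substituting, 501*(69) + 149*(-232) = 1.
Scale by -105/1 = -105: (u₀, v₀) = (-7245, 24360).
General solution: u = -7245 + 149t, v = 24360 - 501t for integer t.
u ≥ 0: smallest is -7245 mod 149 = 56 (at t = 49), with v = -189.

56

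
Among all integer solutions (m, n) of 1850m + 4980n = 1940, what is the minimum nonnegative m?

316

gcd(4980, 1850):
  4980 = 2·1850 + 1280
  1850 = 1·1280 + 570
  1280 = 2·570 + 140
  570 = 4·140 + 10
  140 = 14·10
so gcd(4980, 1850) = 10.
10 divides 1940, so solutions exist.
Back-substitute for Bézout coefficients:
  10 = 570 - 4·140
  ... = 1850·(35) + 4980·(-13)
Scale by 1940/10 = 194: (m₀, n₀) = (6790, -2522).
General solution: m = 6790 + 498t, n = -2522 - 185t for integer t.
m ≥ 0: smallest is 6790 mod 498 = 316 (at t = -13), with n = -117.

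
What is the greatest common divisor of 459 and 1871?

1

gcd(1871, 459):
  1871 = 4*459 + 35
  459 = 13*35 + 4
  35 = 8*4 + 3
  4 = 1*3 + 1
  3 = 3*1
so gcd(1871, 459) = 1.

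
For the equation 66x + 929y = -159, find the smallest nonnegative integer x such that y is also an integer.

gcd(929, 66) = 1.
1 divides -159, so solutions exist.
By Bézout, 66·(183) + 929·(-13) = 1.
Scale by -159/1 = -159: (x₀, y₀) = (-29097, 2067).
General solution: x = -29097 + 929t, y = 2067 - 66t for integer t.
x ≥ 0: smallest is -29097 mod 929 = 631 (at t = 32), with y = -45.

631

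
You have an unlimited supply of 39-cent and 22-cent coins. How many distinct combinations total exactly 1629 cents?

2

Need nonnegative integers with 39j + 22k = 1629.
gcd(39, 22) = 1, and 39·(-9) + 22·(16) = 1.
So (j₀, k₀) = (-14661, 26064); general j = -14661 + 22t, k = 26064 - 39t.
j ≥ 0 ⇒ t ≥ 667; k ≥ 0 ⇒ t ≤ 668. That's 2 values of t.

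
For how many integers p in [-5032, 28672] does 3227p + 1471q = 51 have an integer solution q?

gcd(3227, 1471):
  3227 = 2*1471 + 285
  1471 = 5*285 + 46
  285 = 6*46 + 9
  46 = 5*9 + 1
  9 = 9*1
so gcd(3227, 1471) = 1.
Back-substitute for Bézout coefficients:
  1 = 46 - 5*9
  ... = 3227*(-160) + 1471*(351)
Scale by 51: particular solution (-8160, 17901); reduce p mod 1471: (666, -1461).
General solution: p = 666 + 1471t, q = -1461 - 3227t for integer t.
-5032 ≤ 666 + 1471t ≤ 28672 gives t ∈ [-3, 19], which is 23 values.

23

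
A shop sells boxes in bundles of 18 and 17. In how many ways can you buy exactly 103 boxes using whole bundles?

Need nonnegative integers with 18j + 17k = 103.
gcd(18, 17) = 1, and 18·(1) + 17·(-1) = 1.
So (j₀, k₀) = (103, -103); general j = 103 + 17t, k = -103 - 18t.
j ≥ 0 ⇒ t ≥ -6; k ≥ 0 ⇒ t ≤ -6. That's 1 value of t.

1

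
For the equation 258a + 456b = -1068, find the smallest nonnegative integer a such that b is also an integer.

10

gcd(456, 258) = 6.
6 divides -1068, so solutions exist.
By Bézout, 258*(23) + 456*(-13) = 6.
Scale by -1068/6 = -178: (a₀, b₀) = (-4094, 2314).
General solution: a = -4094 + 76t, b = 2314 - 43t for integer t.
a ≥ 0: smallest is -4094 mod 76 = 10 (at t = 54), with b = -8.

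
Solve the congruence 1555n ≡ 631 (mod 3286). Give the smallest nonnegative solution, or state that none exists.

gcd(3286, 1555) = 1  (3286 = 2·1555 + 176, 1555 = 8·176 + 147, 176 = 1·147 + 29, 147 = 5·29 + 2, 29 = 14·2 + 1, 2 = 2·1).
1 divides 631, so solutions exist.
Back-substituting, 1555·(-1587) + 3286·(751) = 1.
So 1555·(-1587) ≡ 1 (mod 3286); multiply by 631: n ≡ -1001397 (mod 3286).
Smallest nonnegative: n = -1001397 mod 3286 = 833.

833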